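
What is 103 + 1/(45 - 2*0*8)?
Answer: 4636/45 ≈ 103.02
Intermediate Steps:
103 + 1/(45 - 2*0*8) = 103 + 1/(45 + 0*8) = 103 + 1/(45 + 0) = 103 + 1/45 = 4636/45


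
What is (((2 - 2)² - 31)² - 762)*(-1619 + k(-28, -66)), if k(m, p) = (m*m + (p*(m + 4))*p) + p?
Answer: -20983555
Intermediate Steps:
k(m, p) = p + m² + p²*(4 + m) (k(m, p) = (m² + (p*(4 + m))*p) + p = (m² + p²*(4 + m)) + p = p + m² + p²*(4 + m))
(((2 - 2)² - 31)² - 762)*(-1619 + k(-28, -66)) = (((2 - 2)² - 31)² - 762)*(-1619 + (-66 + (-28)² + 4*(-66)² - 28*(-66)²)) = ((0² - 31)² - 762)*(-1619 + (-66 + 784 + 4*4356 - 28*4356)) = ((0 - 31)² - 762)*(-1619 + (-66 + 784 + 17424 - 121968)) = ((-31)² - 762)*(-1619 - 103826) = (961 - 762)*(-105445) = 199*(-105445) = -20983555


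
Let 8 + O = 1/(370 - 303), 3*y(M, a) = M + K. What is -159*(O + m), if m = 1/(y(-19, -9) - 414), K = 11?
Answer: 106363209/83750 ≈ 1270.0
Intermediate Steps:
y(M, a) = 11/3 + M/3 (y(M, a) = (M + 11)/3 = (11 + M)/3 = 11/3 + M/3)
O = -535/67 (O = -8 + 1/(370 - 303) = -8 + 1/67 = -535/67 ≈ -7.9851)
m = -3/1250 (m = 1/((11/3 + (⅓)*(-19)) - 414) = 1/((11/3 - 19/3) - 414) = 1/(-8/3 - 414) = 1/(-1250/3) = -3/1250 ≈ -0.0024000)
-159*(O + m) = -159*(-535/67 - 3/1250) = -159*(-668951/83750) = 106363209/83750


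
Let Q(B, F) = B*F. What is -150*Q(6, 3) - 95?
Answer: -2795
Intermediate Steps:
-150*Q(6, 3) - 95 = -900*3 - 95 = -150*18 - 95 = -2700 - 95 = -2795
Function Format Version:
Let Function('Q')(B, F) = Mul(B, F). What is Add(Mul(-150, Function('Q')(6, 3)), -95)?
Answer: -2795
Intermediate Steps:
Add(Mul(-150, Function('Q')(6, 3)), -95) = Add(Mul(-150, Mul(6, 3)), -95) = Add(Mul(-150, 18), -95) = Add(-2700, -95) = -2795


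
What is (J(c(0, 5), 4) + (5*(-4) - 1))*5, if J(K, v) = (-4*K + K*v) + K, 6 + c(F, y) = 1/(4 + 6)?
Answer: -269/2 ≈ -134.50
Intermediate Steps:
c(F, y) = -59/10 (c(F, y) = -6 + 1/(4 + 6) = -6 + 1/10 = -59/10)
J(K, v) = -3*K + K*v
(J(c(0, 5), 4) + (5*(-4) - 1))*5 = (-59*(-3 + 4)/10 + (5*(-4) - 1))*5 = (-59/10*1 + (-20 - 1))*5 = (-59/10 - 21)*5 = -269/10*5 = -269/2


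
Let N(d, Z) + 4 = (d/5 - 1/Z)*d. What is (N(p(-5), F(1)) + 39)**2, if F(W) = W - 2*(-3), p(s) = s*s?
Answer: 1199025/49 ≈ 24470.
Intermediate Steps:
p(s) = s**2
F(W) = 6 + W (F(W) = W + 6 = 6 + W)
N(d, Z) = -4 + d*(-1/Z + d/5) (N(d, Z) = -4 + (d/5 - 1/Z)*d = -4 + (-1/Z + d/5)*d = -4 + d*(-1/Z + d/5))
(N(p(-5), F(1)) + 39)**2 = ((-4 + ((-5)**2)**2/5 - 1*(-5)**2/(6 + 1)) + 39)**2 = ((-4 + (1/5)*25**2 - 1*25/7) + 39)**2 = ((-4 + (1/5)*625 - 1*25*1/7) + 39)**2 = ((-4 + 125 - 25/7) + 39)**2 = (822/7 + 39)**2 = (1095/7)**2 = 1199025/49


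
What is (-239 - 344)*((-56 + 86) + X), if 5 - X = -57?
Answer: -53636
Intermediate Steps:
X = 62 (X = 5 - 1*(-57) = 5 + 57 = 62)
(-239 - 344)*((-56 + 86) + X) = (-239 - 344)*((-56 + 86) + 62) = -583*(30 + 62) = -583*92 = -53636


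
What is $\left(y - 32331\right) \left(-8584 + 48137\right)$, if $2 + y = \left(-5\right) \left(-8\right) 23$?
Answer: $-1242478389$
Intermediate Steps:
$y = 918$ ($y = -2 + \left(-5\right) \left(-8\right) 23 = -2 + 40 \cdot 23 = -2 + 920 = 918$)
$\left(y - 32331\right) \left(-8584 + 48137\right) = \left(918 - 32331\right) \left(-8584 + 48137\right) = \left(-31413\right) 39553 = -1242478389$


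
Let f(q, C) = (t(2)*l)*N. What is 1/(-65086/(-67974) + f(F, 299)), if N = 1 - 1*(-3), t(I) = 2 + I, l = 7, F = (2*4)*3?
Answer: 33987/3839087 ≈ 0.0088529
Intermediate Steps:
F = 24 (F = 8*3 = 24)
N = 4 (N = 1 + 3 = 4)
f(q, C) = 112 (f(q, C) = ((2 + 2)*7)*4 = (4*7)*4 = 28*4 = 112)
1/(-65086/(-67974) + f(F, 299)) = 1/(-65086/(-67974) + 112) = 1/(-65086*(-1/67974) + 112) = 1/(32543/33987 + 112) = 1/(3839087/33987) = 33987/3839087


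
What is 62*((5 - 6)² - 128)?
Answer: -7874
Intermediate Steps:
62*((5 - 6)² - 128) = 62*((-1)² - 128) = 62*(1 - 128) = 62*(-127) = -7874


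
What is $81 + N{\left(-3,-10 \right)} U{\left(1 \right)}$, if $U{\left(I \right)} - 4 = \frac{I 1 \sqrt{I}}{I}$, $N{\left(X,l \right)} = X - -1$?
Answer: $71$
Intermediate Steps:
$N{\left(X,l \right)} = 1 + X$ ($N{\left(X,l \right)} = X + 1 = 1 + X$)
$U{\left(I \right)} = 4 + \sqrt{I}$ ($U{\left(I \right)} = 4 + \frac{I 1 \sqrt{I}}{I} = 4 + \frac{I \sqrt{I}}{I} = 4 + \frac{I^{\frac{3}{2}}}{I} = 4 + \sqrt{I}$)
$81 + N{\left(-3,-10 \right)} U{\left(1 \right)} = 81 + \left(1 - 3\right) \left(4 + \sqrt{1}\right) = 81 - 2 \left(4 + 1\right) = 81 - 10 = 71$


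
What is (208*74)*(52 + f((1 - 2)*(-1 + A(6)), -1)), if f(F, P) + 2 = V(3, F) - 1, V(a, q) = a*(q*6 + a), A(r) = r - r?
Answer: 1169792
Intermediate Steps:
A(r) = 0
V(a, q) = a*(a + 6*q) (V(a, q) = a*(6*q + a) = a*(a + 6*q))
f(F, P) = 6 + 18*F (f(F, P) = -2 + (3*(3 + 6*F) - 1) = -2 + ((9 + 18*F) - 1) = -2 + (8 + 18*F) = 6 + 18*F)
(208*74)*(52 + f((1 - 2)*(-1 + A(6)), -1)) = (208*74)*(52 + (6 + 18*((1 - 2)*(-1 + 0)))) = 15392*(52 + (6 + 18*(-1*(-1)))) = 15392*(52 + (6 + 18*1)) = 15392*(52 + (6 + 18)) = 15392*(52 + 24) = 15392*76 = 1169792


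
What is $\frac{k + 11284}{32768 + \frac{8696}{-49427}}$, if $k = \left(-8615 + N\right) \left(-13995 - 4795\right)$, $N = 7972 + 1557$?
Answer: $- \frac{106038066169}{202451905} \approx -523.77$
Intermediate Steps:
$N = 9529$
$k = -17174060$ ($k = \left(-8615 + 9529\right) \left(-13995 - 4795\right) = 914 \left(-18790\right) = -17174060$)
$\frac{k + 11284}{32768 + \frac{8696}{-49427}} = \frac{-17174060 + 11284}{32768 + \frac{8696}{-49427}} = - \frac{17162776}{32768 + 8696 \left(- \frac{1}{49427}\right)} = - \frac{17162776}{32768 - \frac{8696}{49427}} = - \frac{17162776}{\frac{1619615240}{49427}} = \left(-17162776\right) \frac{49427}{1619615240} = - \frac{106038066169}{202451905}$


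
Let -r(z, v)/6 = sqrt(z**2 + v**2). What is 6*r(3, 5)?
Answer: -36*sqrt(34) ≈ -209.91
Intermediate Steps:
r(z, v) = -6*sqrt(v**2 + z**2) (r(z, v) = -6*sqrt(z**2 + v**2) = -6*sqrt(v**2 + z**2))
6*r(3, 5) = 6*(-6*sqrt(5**2 + 3**2)) = 6*(-6*sqrt(25 + 9)) = 6*(-6*sqrt(34)) = -36*sqrt(34)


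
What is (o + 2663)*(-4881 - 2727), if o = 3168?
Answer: -44362248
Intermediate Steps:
(o + 2663)*(-4881 - 2727) = (3168 + 2663)*(-4881 - 2727) = 5831*(-7608) = -44362248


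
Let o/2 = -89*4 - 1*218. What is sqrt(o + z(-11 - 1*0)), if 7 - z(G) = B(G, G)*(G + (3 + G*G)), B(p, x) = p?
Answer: sqrt(102) ≈ 10.100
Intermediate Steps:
z(G) = 7 - G*(3 + G + G**2) (z(G) = 7 - G*(G + (3 + G*G)) = 7 - G*(G + (3 + G**2)) = 7 - G*(3 + G + G**2))
o = -1148 (o = 2*(-89*4 - 1*218) = 2*(-356 - 218) = 2*(-574) = -1148)
sqrt(o + z(-11 - 1*0)) = sqrt(-1148 + (7 - (-11 - 1*0)**2 - (-11 - 1*0)**3 - 3*(-11 - 1*0))) = sqrt(-1148 + (7 - (-11 + 0)**2 - (-11 + 0)**3 - 3*(-11 + 0))) = sqrt(-1148 + (7 - 1*(-11)**2 - 1*(-11)**3 - 3*(-11))) = sqrt(-1148 + (7 - 1*121 - 1*(-1331) + 33)) = sqrt(-1148 + (7 - 121 + 1331 + 33)) = sqrt(-1148 + 1250) = sqrt(102)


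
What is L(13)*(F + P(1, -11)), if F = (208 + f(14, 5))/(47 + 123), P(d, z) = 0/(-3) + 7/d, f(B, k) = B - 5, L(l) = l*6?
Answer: 54873/85 ≈ 645.56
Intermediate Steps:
L(l) = 6*l
f(B, k) = -5 + B
P(d, z) = 7/d (P(d, z) = 0*(-⅓) + 7/d = 0 + 7/d = 7/d)
F = 217/170 (F = (208 + (-5 + 14))/(47 + 123) = (208 + 9)/170 = 217*(1/170) = 217/170 ≈ 1.2765)
L(13)*(F + P(1, -11)) = (6*13)*(217/170 + 7/1) = 78*(217/170 + 7*1) = 78*(217/170 + 7) = 78*(1407/170) = 54873/85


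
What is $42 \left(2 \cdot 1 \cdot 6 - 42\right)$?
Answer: $-1260$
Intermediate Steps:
$42 \left(2 \cdot 1 \cdot 6 - 42\right) = 42 \left(2 \cdot 6 - 42\right) = 42 \left(12 - 42\right) = 42 \left(-30\right) = -1260$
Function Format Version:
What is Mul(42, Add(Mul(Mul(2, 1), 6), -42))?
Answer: -1260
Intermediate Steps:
Mul(42, Add(Mul(Mul(2, 1), 6), -42)) = Mul(42, Add(Mul(2, 6), -42)) = Mul(42, Add(12, -42)) = Mul(42, -30) = -1260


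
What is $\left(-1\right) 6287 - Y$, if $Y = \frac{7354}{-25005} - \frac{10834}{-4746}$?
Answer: $- \frac{41463207922}{6592985} \approx -6289.0$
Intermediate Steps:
$Y = \frac{13111227}{6592985}$ ($Y = 7354 \left(- \frac{1}{25005}\right) - - \frac{5417}{2373} = - \frac{7354}{25005} + \frac{5417}{2373} = \frac{13111227}{6592985} \approx 1.9887$)
$\left(-1\right) 6287 - Y = \left(-1\right) 6287 - \frac{13111227}{6592985} = -6287 - \frac{13111227}{6592985} = - \frac{41463207922}{6592985}$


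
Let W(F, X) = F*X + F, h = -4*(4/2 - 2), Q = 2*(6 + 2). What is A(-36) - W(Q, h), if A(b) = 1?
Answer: -15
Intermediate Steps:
Q = 16 (Q = 2*8 = 16)
h = 0 (h = -4*(4*(½) - 2) = -4*(2 - 2) = -4*0 = 0)
W(F, X) = F + F*X
A(-36) - W(Q, h) = 1 - 16*(1 + 0) = 1 - 16 = -15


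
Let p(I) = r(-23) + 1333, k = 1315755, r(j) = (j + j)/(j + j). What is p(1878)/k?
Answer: 1334/1315755 ≈ 0.0010139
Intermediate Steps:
r(j) = 1 (r(j) = (2*j)/((2*j)) = (2*j)*(1/(2*j)) = 1)
p(I) = 1334 (p(I) = 1 + 1333 = 1334)
p(1878)/k = 1334/1315755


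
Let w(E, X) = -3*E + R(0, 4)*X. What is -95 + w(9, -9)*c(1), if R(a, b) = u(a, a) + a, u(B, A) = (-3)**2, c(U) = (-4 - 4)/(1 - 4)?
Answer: -383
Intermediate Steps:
c(U) = 8/3 (c(U) = -8/(-3) = -8*(-1/3) = 8/3)
u(B, A) = 9
R(a, b) = 9 + a
w(E, X) = -3*E + 9*X (w(E, X) = -3*E + (9 + 0)*X = -3*E + 9*X)
-95 + w(9, -9)*c(1) = -95 + (-3*9 + 9*(-9))*(8/3) = -95 + (-27 - 81)*(8/3) = -95 - 108*8/3 = -95 - 288 = -383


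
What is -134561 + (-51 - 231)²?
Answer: -55037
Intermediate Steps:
-134561 + (-51 - 231)² = -134561 + (-282)² = -134561 + 79524 = -55037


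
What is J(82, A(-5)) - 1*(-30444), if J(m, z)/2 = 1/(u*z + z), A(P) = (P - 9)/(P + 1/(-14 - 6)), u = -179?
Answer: 758664379/24920 ≈ 30444.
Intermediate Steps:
A(P) = (-9 + P)/(-1/20 + P) (A(P) = (-9 + P)/(P + 1/(-20)) = (-9 + P)/(P - 1/20) = (-9 + P)/(-1/20 + P))
J(m, z) = -1/(89*z) (J(m, z) = 2/(-179*z + z) = 2/((-178*z)) = 2*(-1/(178*z)) = -1/(89*z))
J(82, A(-5)) - 1*(-30444) = -(-1 + 20*(-5))/(20*(-9 - 5))/89 - 1*(-30444) = -1/(89*(20*(-14)/(-1 - 100))) + 30444 = -1/(89*(20*(-14)/(-101))) + 30444 = -1/(89*(20*(-1/101)*(-14))) + 30444 = -1/(89*280/101) + 30444 = -1/89*101/280 + 30444 = -101/24920 + 30444 = 758664379/24920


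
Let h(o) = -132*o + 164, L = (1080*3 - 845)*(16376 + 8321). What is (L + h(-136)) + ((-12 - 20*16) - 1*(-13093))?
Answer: 59180192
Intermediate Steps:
L = 59149315 (L = (3240 - 845)*24697 = 2395*24697 = 59149315)
h(o) = 164 - 132*o
(L + h(-136)) + ((-12 - 20*16) - 1*(-13093)) = (59149315 + (164 - 132*(-136))) + ((-12 - 20*16) - 1*(-13093)) = (59149315 + (164 + 17952)) + ((-12 - 320) + 13093) = (59149315 + 18116) + (-332 + 13093) = 59167431 + 12761 = 59180192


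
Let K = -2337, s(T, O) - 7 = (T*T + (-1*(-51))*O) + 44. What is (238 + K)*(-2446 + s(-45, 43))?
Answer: -3826477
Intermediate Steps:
s(T, O) = 51 + T² + 51*O (s(T, O) = 7 + ((T*T + (-1*(-51))*O) + 44) = 7 + ((T² + 51*O) + 44) = 7 + (44 + T² + 51*O) = 51 + T² + 51*O)
(238 + K)*(-2446 + s(-45, 43)) = (238 - 2337)*(-2446 + (51 + (-45)² + 51*43)) = -2099*(-2446 + (51 + 2025 + 2193)) = -2099*(-2446 + 4269) = -2099*1823 = -3826477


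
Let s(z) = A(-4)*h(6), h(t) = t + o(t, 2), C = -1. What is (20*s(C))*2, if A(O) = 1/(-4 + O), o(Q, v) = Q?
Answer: -60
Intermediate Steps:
h(t) = 2*t (h(t) = t + t = 2*t)
s(z) = -3/2 (s(z) = (2*6)/(-4 - 4) = 12/(-8) = -1/8*12 = -3/2)
(20*s(C))*2 = (20*(-3/2))*2 = -30*2 = -60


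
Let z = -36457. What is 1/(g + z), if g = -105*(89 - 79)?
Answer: -1/37507 ≈ -2.6662e-5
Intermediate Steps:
g = -1050 (g = -105*10 = -1050)
1/(g + z) = 1/(-1050 - 36457) = 1/(-37507) = -1/37507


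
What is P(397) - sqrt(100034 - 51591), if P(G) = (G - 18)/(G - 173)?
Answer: 379/224 - sqrt(48443) ≈ -218.41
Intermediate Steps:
P(G) = (-18 + G)/(-173 + G)
P(397) - sqrt(100034 - 51591) = (-18 + 397)/(-173 + 397) - sqrt(100034 - 51591) = 379/224 - sqrt(48443)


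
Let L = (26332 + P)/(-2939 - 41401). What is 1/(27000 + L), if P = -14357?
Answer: 8868/239433605 ≈ 3.7037e-5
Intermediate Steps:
L = -2395/8868 (L = (26332 - 14357)/(-2939 - 41401) = 11975/(-44340) = 11975*(-1/44340) = -2395/8868 ≈ -0.27007)
1/(27000 + L) = 1/(27000 - 2395/8868) = 1/(239433605/8868) = 8868/239433605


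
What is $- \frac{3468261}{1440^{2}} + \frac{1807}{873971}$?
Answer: $- \frac{1009137513077}{604088755200} \approx -1.6705$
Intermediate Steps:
$- \frac{3468261}{1440^{2}} + \frac{1807}{873971} = - \frac{3468261}{2073600} + 1807 \cdot \frac{1}{873971} = \left(-3468261\right) \frac{1}{2073600} + \frac{1807}{873971} = - \frac{1156087}{691200} + \frac{1807}{873971} = - \frac{1009137513077}{604088755200}$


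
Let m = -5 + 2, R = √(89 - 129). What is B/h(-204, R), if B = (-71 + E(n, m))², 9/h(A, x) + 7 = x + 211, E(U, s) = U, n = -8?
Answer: 424388/3 + 12482*I*√10/9 ≈ 1.4146e+5 + 4385.7*I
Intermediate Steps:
R = 2*I*√10 (R = √(-40) = 2*I*√10 ≈ 6.3246*I)
m = -3
h(A, x) = 9/(204 + x) (h(A, x) = 9/(-7 + (x + 211)) = 9/(-7 + (211 + x)) = 9/(204 + x))
B = 6241 (B = (-71 - 8)² = (-79)² = 6241)
B/h(-204, R) = 6241/((9/(204 + 2*I*√10))) = 6241*(68/3 + 2*I*√10/9) = 424388/3 + 12482*I*√10/9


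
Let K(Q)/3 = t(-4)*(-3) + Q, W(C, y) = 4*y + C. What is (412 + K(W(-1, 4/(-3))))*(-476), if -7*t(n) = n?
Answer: -184620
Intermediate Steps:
t(n) = -n/7
W(C, y) = C + 4*y
K(Q) = -36/7 + 3*Q (K(Q) = 3*(-1/7*(-4)*(-3) + Q) = 3*((4/7)*(-3) + Q) = 3*(-12/7 + Q) = -36/7 + 3*Q)
(412 + K(W(-1, 4/(-3))))*(-476) = (412 + (-36/7 + 3*(-1 + 4*(4/(-3)))))*(-476) = (412 + (-36/7 + 3*(-1 + 4*(4*(-1/3)))))*(-476) = (412 + (-36/7 + 3*(-1 + 4*(-4/3))))*(-476) = (412 + (-36/7 + 3*(-1 - 16/3)))*(-476) = (412 + (-36/7 + 3*(-19/3)))*(-476) = (412 + (-36/7 - 19))*(-476) = (412 - 169/7)*(-476) = (2715/7)*(-476) = -184620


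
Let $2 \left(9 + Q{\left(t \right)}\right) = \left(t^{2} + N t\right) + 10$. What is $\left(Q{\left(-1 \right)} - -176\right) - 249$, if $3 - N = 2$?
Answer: $-77$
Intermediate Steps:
$N = 1$ ($N = 3 - 2 = 1$)
$Q{\left(t \right)} = -4 + \frac{t}{2} + \frac{t^{2}}{2}$ ($Q{\left(t \right)} = -9 + \frac{\left(t^{2} + 1 t\right) + 10}{2} = -9 + \frac{\left(t^{2} + t\right) + 10}{2} = -9 + \frac{\left(t + t^{2}\right) + 10}{2} = -9 + \frac{10 + t + t^{2}}{2} = -9 + \left(5 + \frac{t}{2} + \frac{t^{2}}{2}\right) = -4 + \frac{t}{2} + \frac{t^{2}}{2}$)
$\left(Q{\left(-1 \right)} - -176\right) - 249 = \left(\left(-4 + \frac{1}{2} \left(-1\right) + \frac{\left(-1\right)^{2}}{2}\right) - -176\right) - 249 = \left(\left(-4 - \frac{1}{2} + \frac{1}{2} \cdot 1\right) + 176\right) - 249 = \left(\left(-4 - \frac{1}{2} + \frac{1}{2}\right) + 176\right) - 249 = \left(-4 + 176\right) - 249 = 172 - 249 = -77$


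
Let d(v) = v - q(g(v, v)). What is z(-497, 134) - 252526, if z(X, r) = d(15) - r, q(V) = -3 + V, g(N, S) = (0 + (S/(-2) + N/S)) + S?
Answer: -505301/2 ≈ -2.5265e+5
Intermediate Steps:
g(N, S) = S/2 + N/S (g(N, S) = (0 + (S*(-1/2) + N/S)) + S = (0 + (-S/2 + N/S)) + S = (-S/2 + N/S) + S = S/2 + N/S)
d(v) = 2 + v/2 (d(v) = v - (-3 + (v/2 + v/v)) = v - (-3 + (v/2 + 1)) = v - (-3 + (1 + v/2)) = v - (-2 + v/2) = v + (2 - v/2) = 2 + v/2)
z(X, r) = 19/2 - r (z(X, r) = (2 + (1/2)*15) - r = (2 + 15/2) - r = 19/2 - r)
z(-497, 134) - 252526 = (19/2 - 1*134) - 252526 = (19/2 - 134) - 252526 = -249/2 - 252526 = -505301/2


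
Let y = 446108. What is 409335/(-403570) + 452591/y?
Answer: 4453169/18003580556 ≈ 0.00024735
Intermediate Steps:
409335/(-403570) + 452591/y = 409335/(-403570) + 452591/446108 = 409335*(-1/403570) + 452591*(1/446108) = -81867/80714 + 452591/446108 = 4453169/18003580556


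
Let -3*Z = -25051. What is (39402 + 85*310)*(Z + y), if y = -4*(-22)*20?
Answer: 1994323912/3 ≈ 6.6477e+8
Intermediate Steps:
y = 1760 (y = 88*20 = 1760)
Z = 25051/3 (Z = -⅓*(-25051) = 25051/3 ≈ 8350.3)
(39402 + 85*310)*(Z + y) = (39402 + 85*310)*(25051/3 + 1760) = (39402 + 26350)*(30331/3) = 65752*(30331/3) = 1994323912/3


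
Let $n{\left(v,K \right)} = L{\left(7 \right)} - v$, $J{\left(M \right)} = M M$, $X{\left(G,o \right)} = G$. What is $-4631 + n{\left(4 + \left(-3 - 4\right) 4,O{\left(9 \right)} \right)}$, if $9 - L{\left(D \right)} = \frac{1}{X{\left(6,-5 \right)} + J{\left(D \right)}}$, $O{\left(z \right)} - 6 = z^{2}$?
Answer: $- \frac{252891}{55} \approx -4598.0$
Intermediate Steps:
$J{\left(M \right)} = M^{2}$
$O{\left(z \right)} = 6 + z^{2}$
$L{\left(D \right)} = 9 - \frac{1}{6 + D^{2}}$
$n{\left(v,K \right)} = \frac{494}{55} - v$ ($n{\left(v,K \right)} = \frac{53 + 9 \cdot 7^{2}}{6 + 7^{2}} - v = \frac{53 + 9 \cdot 49}{6 + 49} - v = \frac{53 + 441}{55} - v = \frac{1}{55} \cdot 494 - v = \frac{494}{55} - v$)
$-4631 + n{\left(4 + \left(-3 - 4\right) 4,O{\left(9 \right)} \right)} = -4631 - \left(- \frac{274}{55} + \left(-3 - 4\right) 4\right) = -4631 + \left(\frac{494}{55} - \left(4 - 28\right)\right) = -4631 + \left(\frac{494}{55} - -24\right) = -4631 + \left(\frac{494}{55} + 24\right) = -4631 + \frac{1814}{55} = - \frac{252891}{55}$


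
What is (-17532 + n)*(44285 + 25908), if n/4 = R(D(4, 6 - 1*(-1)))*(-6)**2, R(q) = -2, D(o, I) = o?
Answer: -1250839260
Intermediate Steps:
n = -288 (n = 4*(-2*(-6)**2) = 4*(-2*36) = 4*(-72) = -288)
(-17532 + n)*(44285 + 25908) = (-17532 - 288)*(44285 + 25908) = -17820*70193 = -1250839260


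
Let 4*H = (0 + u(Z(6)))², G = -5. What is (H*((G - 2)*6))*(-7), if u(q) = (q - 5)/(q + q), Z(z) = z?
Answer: 49/96 ≈ 0.51042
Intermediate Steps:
u(q) = (-5 + q)/(2*q) (u(q) = (-5 + q)/((2*q)) = (-5 + q)*(1/(2*q)) = (-5 + q)/(2*q))
H = 1/576 (H = (0 + (½)*(-5 + 6)/6)²/4 = (0 + (½)*(⅙)*1)²/4 = (0 + 1/12)²/4 = (1/12)²/4 = (¼)*(1/144) = 1/576 ≈ 0.0017361)
(H*((G - 2)*6))*(-7) = (((-5 - 2)*6)/576)*(-7) = ((-7*6)/576)*(-7) = ((1/576)*(-42))*(-7) = -7/96*(-7) = 49/96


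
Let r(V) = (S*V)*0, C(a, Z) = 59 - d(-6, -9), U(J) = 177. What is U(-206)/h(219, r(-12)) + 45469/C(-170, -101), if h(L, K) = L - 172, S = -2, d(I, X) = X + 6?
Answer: 2148017/2914 ≈ 737.14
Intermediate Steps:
d(I, X) = 6 + X
C(a, Z) = 62 (C(a, Z) = 59 - (6 - 9) = 59 - 1*(-3) = 59 + 3 = 62)
r(V) = 0 (r(V) = -2*V*0 = 0)
h(L, K) = -172 + L
U(-206)/h(219, r(-12)) + 45469/C(-170, -101) = 177/(-172 + 219) + 45469/62 = 177/47 + 45469*(1/62) = 177*(1/47) + 45469/62 = 177/47 + 45469/62 = 2148017/2914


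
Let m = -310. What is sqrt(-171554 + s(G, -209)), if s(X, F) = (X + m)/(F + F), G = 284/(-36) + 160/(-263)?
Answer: I*sqrt(18659735771509294)/329802 ≈ 414.19*I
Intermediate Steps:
G = -20113/2367 (G = 284*(-1/36) + 160*(-1/263) = -71/9 - 160/263 = -20113/2367 ≈ -8.4973)
s(X, F) = (-310 + X)/(2*F) (s(X, F) = (X - 310)/(F + F) = (-310 + X)/((2*F)) = (-310 + X)*(1/(2*F)) = (-310 + X)/(2*F))
sqrt(-171554 + s(G, -209)) = sqrt(-171554 + (1/2)*(-310 - 20113/2367)/(-209)) = sqrt(-171554 + (1/2)*(-1/209)*(-753883/2367)) = sqrt(-171554 + 753883/989406) = sqrt(-169735803041/989406) = I*sqrt(18659735771509294)/329802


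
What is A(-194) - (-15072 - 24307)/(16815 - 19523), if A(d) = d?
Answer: -564731/2708 ≈ -208.54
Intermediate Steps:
A(-194) - (-15072 - 24307)/(16815 - 19523) = -194 - (-15072 - 24307)/(16815 - 19523) = -194 - (-39379)/(-2708) = -194 - (-39379)*(-1)/2708 = -194 - 1*39379/2708 = -194 - 39379/2708 = -564731/2708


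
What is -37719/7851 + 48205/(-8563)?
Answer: -233815084/22409371 ≈ -10.434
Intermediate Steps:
-37719/7851 + 48205/(-8563) = -37719*1/7851 + 48205*(-1/8563) = -12573/2617 - 48205/8563 = -233815084/22409371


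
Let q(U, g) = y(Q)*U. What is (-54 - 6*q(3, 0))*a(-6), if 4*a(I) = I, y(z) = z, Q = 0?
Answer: 81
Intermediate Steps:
a(I) = I/4
q(U, g) = 0 (q(U, g) = 0*U = 0)
(-54 - 6*q(3, 0))*a(-6) = (-54 - 6*0)*((1/4)*(-6)) = (-54 + 0)*(-3/2) = -54*(-3/2) = 81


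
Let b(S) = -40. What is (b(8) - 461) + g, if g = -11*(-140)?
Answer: 1039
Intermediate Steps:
g = 1540
(b(8) - 461) + g = (-40 - 461) + 1540 = -501 + 1540 = 1039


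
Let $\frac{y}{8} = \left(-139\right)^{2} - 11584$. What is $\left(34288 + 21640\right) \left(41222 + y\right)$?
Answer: $5767183504$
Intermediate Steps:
$y = 61896$ ($y = 8 \left(\left(-139\right)^{2} - 11584\right) = 8 \left(19321 - 11584\right) = 8 \cdot 7737 = 61896$)
$\left(34288 + 21640\right) \left(41222 + y\right) = \left(34288 + 21640\right) \left(41222 + 61896\right) = 55928 \cdot 103118 = 5767183504$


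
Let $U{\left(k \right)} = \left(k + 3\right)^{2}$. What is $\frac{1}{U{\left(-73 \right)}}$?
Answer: $\frac{1}{4900} \approx 0.00020408$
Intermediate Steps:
$U{\left(k \right)} = \left(3 + k\right)^{2}$
$\frac{1}{U{\left(-73 \right)}} = \frac{1}{\left(3 - 73\right)^{2}} = \frac{1}{\left(-70\right)^{2}} = \frac{1}{4900}$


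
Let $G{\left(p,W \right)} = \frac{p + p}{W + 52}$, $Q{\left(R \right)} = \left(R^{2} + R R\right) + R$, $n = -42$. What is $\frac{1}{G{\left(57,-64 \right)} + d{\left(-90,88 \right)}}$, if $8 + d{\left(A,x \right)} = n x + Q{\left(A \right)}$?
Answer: $\frac{2}{24793} \approx 8.0668 \cdot 10^{-5}$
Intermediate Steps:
$Q{\left(R \right)} = R + 2 R^{2}$ ($Q{\left(R \right)} = \left(R^{2} + R^{2}\right) + R = 2 R^{2} + R = R + 2 R^{2}$)
$G{\left(p,W \right)} = \frac{2 p}{52 + W}$
$d{\left(A,x \right)} = -8 - 42 x + A \left(1 + 2 A\right)$ ($d{\left(A,x \right)} = -8 + \left(- 42 x + A \left(1 + 2 A\right)\right) = -8 - 42 x + A \left(1 + 2 A\right)$)
$\frac{1}{G{\left(57,-64 \right)} + d{\left(-90,88 \right)}} = \frac{1}{2 \cdot 57 \frac{1}{52 - 64} - \left(3704 + 90 \left(1 + 2 \left(-90\right)\right)\right)} = \frac{1}{2 \cdot 57 \frac{1}{-12} - \left(3704 + 90 \left(1 - 180\right)\right)} = \frac{1}{2 \cdot 57 \left(- \frac{1}{12}\right) - -12406} = \frac{1}{- \frac{19}{2} - -12406} = \frac{1}{- \frac{19}{2} + 12406} = \frac{1}{\frac{24793}{2}} = \frac{2}{24793}$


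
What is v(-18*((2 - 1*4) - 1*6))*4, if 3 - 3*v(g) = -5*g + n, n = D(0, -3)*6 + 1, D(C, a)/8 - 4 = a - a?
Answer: 2120/3 ≈ 706.67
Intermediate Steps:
D(C, a) = 32 (D(C, a) = 32 + 8*(a - a) = 32 + 8*0 = 32 + 0 = 32)
n = 193 (n = 32*6 + 1 = 192 + 1 = 193)
v(g) = -190/3 + 5*g/3 (v(g) = 1 - (-5*g + 193)/3 = 1 - (193 - 5*g)/3 = 1 + (-193/3 + 5*g/3) = -190/3 + 5*g/3)
v(-18*((2 - 1*4) - 1*6))*4 = (-190/3 + 5*(-18*((2 - 1*4) - 1*6))/3)*4 = (-190/3 + 5*(-18*((2 - 4) - 6))/3)*4 = (-190/3 + 5*(-18*(-2 - 6))/3)*4 = (-190/3 + 5*(-18*(-8))/3)*4 = (-190/3 + (5/3)*144)*4 = (-190/3 + 240)*4 = (530/3)*4 = 2120/3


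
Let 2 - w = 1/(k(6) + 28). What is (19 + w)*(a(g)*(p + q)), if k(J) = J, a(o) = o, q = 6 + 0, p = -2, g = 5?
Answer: 7130/17 ≈ 419.41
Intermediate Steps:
q = 6
w = 67/34 (w = 2 - 1/(6 + 28) = 2 - 1/34 = 67/34 ≈ 1.9706)
(19 + w)*(a(g)*(p + q)) = (19 + 67/34)*(5*(-2 + 6)) = 713*(5*4)/34 = (713/34)*20 = 7130/17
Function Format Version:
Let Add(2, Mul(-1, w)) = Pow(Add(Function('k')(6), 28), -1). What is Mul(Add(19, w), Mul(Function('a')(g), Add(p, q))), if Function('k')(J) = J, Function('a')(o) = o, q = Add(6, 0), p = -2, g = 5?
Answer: Rational(7130, 17) ≈ 419.41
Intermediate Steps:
q = 6
w = Rational(67, 34) (w = Add(2, Mul(-1, Pow(Add(6, 28), -1))) = Add(2, Mul(-1, Pow(34, -1))) = Add(2, Mul(-1, Rational(1, 34))) = Add(2, Rational(-1, 34)) = Rational(67, 34) ≈ 1.9706)
Mul(Add(19, w), Mul(Function('a')(g), Add(p, q))) = Mul(Add(19, Rational(67, 34)), Mul(5, Add(-2, 6))) = Mul(Rational(713, 34), Mul(5, 4)) = Mul(Rational(713, 34), 20) = Rational(7130, 17)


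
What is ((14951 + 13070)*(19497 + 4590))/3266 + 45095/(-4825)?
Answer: 651289407001/3151690 ≈ 2.0665e+5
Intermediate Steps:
((14951 + 13070)*(19497 + 4590))/3266 + 45095/(-4825) = (28021*24087)*(1/3266) + 45095*(-1/4825) = 674941827*(1/3266) - 9019/965 = 674941827/3266 - 9019/965 = 651289407001/3151690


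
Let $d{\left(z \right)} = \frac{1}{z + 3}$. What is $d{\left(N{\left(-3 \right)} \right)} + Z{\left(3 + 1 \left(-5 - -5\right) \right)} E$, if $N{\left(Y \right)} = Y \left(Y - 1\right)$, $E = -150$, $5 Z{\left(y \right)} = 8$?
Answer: $- \frac{3599}{15} \approx -239.93$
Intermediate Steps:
$Z{\left(y \right)} = \frac{8}{5}$ ($Z{\left(y \right)} = \frac{1}{5} \cdot 8 = \frac{8}{5}$)
$N{\left(Y \right)} = Y \left(-1 + Y\right)$
$d{\left(z \right)} = \frac{1}{3 + z}$
$d{\left(N{\left(-3 \right)} \right)} + Z{\left(3 + 1 \left(-5 - -5\right) \right)} E = \frac{1}{3 - 3 \left(-1 - 3\right)} + \frac{8}{5} \left(-150\right) = \frac{1}{3 - -12} - 240 = \frac{1}{3 + 12} - 240 = \frac{1}{15} - 240 = - \frac{3599}{15}$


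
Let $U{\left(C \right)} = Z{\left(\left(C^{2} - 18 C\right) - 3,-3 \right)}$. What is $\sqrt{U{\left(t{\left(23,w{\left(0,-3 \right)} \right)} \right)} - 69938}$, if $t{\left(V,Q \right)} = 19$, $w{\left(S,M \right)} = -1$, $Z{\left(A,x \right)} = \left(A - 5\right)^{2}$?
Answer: $11 i \sqrt{577} \approx 264.23 i$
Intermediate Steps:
$Z{\left(A,x \right)} = \left(-5 + A\right)^{2}$
$U{\left(C \right)} = \left(-8 + C^{2} - 18 C\right)^{2}$ ($U{\left(C \right)} = \left(-5 - \left(3 - C^{2} + 18 C\right)\right)^{2} = \left(-8 + C^{2} - 18 C\right)^{2}$)
$\sqrt{U{\left(t{\left(23,w{\left(0,-3 \right)} \right)} \right)} - 69938} = \sqrt{\left(8 - 19^{2} + 18 \cdot 19\right)^{2} - 69938} = \sqrt{\left(8 - 361 + 342\right)^{2} - 69938} = \sqrt{\left(-11\right)^{2} - 69938} = \sqrt{121 - 69938} = \sqrt{-69817} = 11 i \sqrt{577}$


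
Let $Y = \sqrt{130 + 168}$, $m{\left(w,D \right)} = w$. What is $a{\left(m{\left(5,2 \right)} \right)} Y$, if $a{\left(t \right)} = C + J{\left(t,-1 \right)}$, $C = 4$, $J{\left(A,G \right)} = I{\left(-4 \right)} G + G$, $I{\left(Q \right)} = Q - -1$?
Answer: $6 \sqrt{298} \approx 103.58$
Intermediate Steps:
$I{\left(Q \right)} = 1 + Q$ ($I{\left(Q \right)} = Q + 1 = 1 + Q$)
$J{\left(A,G \right)} = - 2 G$ ($J{\left(A,G \right)} = \left(1 - 4\right) G + G = - 3 G + G = - 2 G$)
$a{\left(t \right)} = 6$ ($a{\left(t \right)} = 4 - -2 = 4 + 2 = 6$)
$Y = \sqrt{298} \approx 17.263$
$a{\left(m{\left(5,2 \right)} \right)} Y = 6 \sqrt{298}$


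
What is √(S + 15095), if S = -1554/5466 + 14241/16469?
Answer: 3*√377553516450538935/15003259 ≈ 122.86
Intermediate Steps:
S = 8708080/15003259 (S = -1554*1/5466 + 14241*(1/16469) = -259/911 + 14241/16469 = 8708080/15003259 ≈ 0.58041)
√(S + 15095) = √(8708080/15003259 + 15095) = √(226482902685/15003259) = 3*√377553516450538935/15003259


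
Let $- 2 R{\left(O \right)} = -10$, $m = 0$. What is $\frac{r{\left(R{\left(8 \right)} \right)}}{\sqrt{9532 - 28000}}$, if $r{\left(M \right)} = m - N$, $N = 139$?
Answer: $\frac{139 i \sqrt{57}}{1026} \approx 1.0228 i$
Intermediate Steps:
$R{\left(O \right)} = 5$ ($R{\left(O \right)} = \left(- \frac{1}{2}\right) \left(-10\right) = 5$)
$r{\left(M \right)} = -139$ ($r{\left(M \right)} = 0 - 139 = -139$)
$\frac{r{\left(R{\left(8 \right)} \right)}}{\sqrt{9532 - 28000}} = - \frac{139}{\sqrt{9532 - 28000}} = - \frac{139}{\sqrt{-18468}} = - \frac{139}{18 i \sqrt{57}} = - 139 \left(- \frac{i \sqrt{57}}{1026}\right) = \frac{139 i \sqrt{57}}{1026}$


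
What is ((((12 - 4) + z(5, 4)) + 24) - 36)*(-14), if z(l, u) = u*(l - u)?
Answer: 0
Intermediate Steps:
((((12 - 4) + z(5, 4)) + 24) - 36)*(-14) = ((((12 - 4) + 4*(5 - 1*4)) + 24) - 36)*(-14) = (((8 + 4*(5 - 4)) + 24) - 36)*(-14) = (((8 + 4*1) + 24) - 36)*(-14) = (((8 + 4) + 24) - 36)*(-14) = ((12 + 24) - 36)*(-14) = (36 - 36)*(-14) = 0*(-14) = 0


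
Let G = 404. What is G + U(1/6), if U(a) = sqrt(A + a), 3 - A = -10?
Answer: 404 + sqrt(474)/6 ≈ 407.63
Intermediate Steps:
A = 13 (A = 3 - 1*(-10) = 3 + 10 = 13)
U(a) = sqrt(13 + a)
G + U(1/6) = 404 + sqrt(13 + 1/6) = 404 + sqrt(79/6) = 404 + sqrt(474)/6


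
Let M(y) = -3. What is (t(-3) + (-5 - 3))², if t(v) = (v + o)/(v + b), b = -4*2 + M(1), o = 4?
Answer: 12769/196 ≈ 65.148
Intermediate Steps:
b = -11 (b = -4*2 - 3 = -8 - 3 = -11)
t(v) = (4 + v)/(-11 + v) (t(v) = (v + 4)/(v - 11) = (4 + v)/(-11 + v))
(t(-3) + (-5 - 3))² = ((4 - 3)/(-11 - 3) + (-5 - 3))² = (1/(-14) - 8)² = (-1/14*1 - 8)² = (-1/14 - 8)² = (-113/14)² = 12769/196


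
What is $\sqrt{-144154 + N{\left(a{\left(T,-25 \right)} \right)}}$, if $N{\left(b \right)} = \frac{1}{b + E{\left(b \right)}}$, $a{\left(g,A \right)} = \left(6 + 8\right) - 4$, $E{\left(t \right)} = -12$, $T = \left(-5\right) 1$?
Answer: $\frac{i \sqrt{576618}}{2} \approx 379.68 i$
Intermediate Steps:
$T = -5$
$a{\left(g,A \right)} = 10$ ($a{\left(g,A \right)} = 14 - 4 = 10$)
$N{\left(b \right)} = \frac{1}{-12 + b}$ ($N{\left(b \right)} = \frac{1}{b - 12} = \frac{1}{-12 + b}$)
$\sqrt{-144154 + N{\left(a{\left(T,-25 \right)} \right)}} = \sqrt{-144154 + \frac{1}{-12 + 10}} = \sqrt{-144154 + \frac{1}{-2}} = \sqrt{-144154 - \frac{1}{2}} = \sqrt{- \frac{288309}{2}} = \frac{i \sqrt{576618}}{2}$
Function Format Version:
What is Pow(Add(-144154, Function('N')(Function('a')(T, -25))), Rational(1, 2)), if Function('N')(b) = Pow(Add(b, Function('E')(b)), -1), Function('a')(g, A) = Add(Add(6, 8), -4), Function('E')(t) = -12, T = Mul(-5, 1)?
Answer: Mul(Rational(1, 2), I, Pow(576618, Rational(1, 2))) ≈ Mul(379.68, I)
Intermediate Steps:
T = -5
Function('a')(g, A) = 10 (Function('a')(g, A) = Add(14, -4) = 10)
Function('N')(b) = Pow(Add(-12, b), -1) (Function('N')(b) = Pow(Add(b, -12), -1) = Pow(Add(-12, b), -1))
Pow(Add(-144154, Function('N')(Function('a')(T, -25))), Rational(1, 2)) = Pow(Add(-144154, Pow(Add(-12, 10), -1)), Rational(1, 2)) = Pow(Add(-144154, Pow(-2, -1)), Rational(1, 2)) = Pow(Add(-144154, Rational(-1, 2)), Rational(1, 2)) = Pow(Rational(-288309, 2), Rational(1, 2)) = Mul(Rational(1, 2), I, Pow(576618, Rational(1, 2)))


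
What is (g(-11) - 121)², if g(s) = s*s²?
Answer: 2108304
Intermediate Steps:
g(s) = s³
(g(-11) - 121)² = ((-11)³ - 121)² = (-1331 - 121)² = (-1452)² = 2108304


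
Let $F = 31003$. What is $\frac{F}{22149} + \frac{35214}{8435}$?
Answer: $\frac{1041465191}{186826815} \approx 5.5745$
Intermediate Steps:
$\frac{F}{22149} + \frac{35214}{8435} = \frac{31003}{22149} + \frac{35214}{8435} = \frac{1041465191}{186826815}$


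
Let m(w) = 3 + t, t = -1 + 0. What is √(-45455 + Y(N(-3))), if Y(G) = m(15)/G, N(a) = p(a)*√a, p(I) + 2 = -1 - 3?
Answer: √(-409095 + I*√3)/3 ≈ 0.00045133 + 213.2*I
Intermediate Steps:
t = -1
p(I) = -6 (p(I) = -2 + (-1 - 3) = -2 - 4 = -6)
N(a) = -6*√a
m(w) = 2 (m(w) = 3 - 1 = 2)
Y(G) = 2/G
√(-45455 + Y(N(-3))) = √(-45455 + 2/((-6*I*√3))) = √(-45455 + 2*(I*√3/18)) = √(-45455 + I*√3/9)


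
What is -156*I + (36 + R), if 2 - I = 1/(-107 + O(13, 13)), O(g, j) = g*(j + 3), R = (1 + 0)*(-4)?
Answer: -28124/101 ≈ -278.46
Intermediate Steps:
R = -4 (R = 1*(-4) = -4)
O(g, j) = g*(3 + j)
I = 201/101 (I = 2 - 1/(-107 + 13*(3 + 13)) = 2 - 1/(-107 + 13*16) = 2 - 1/(-107 + 208) = 2 - 1/101 = 201/101 ≈ 1.9901)
-156*I + (36 + R) = -156*201/101 + (36 - 4) = -31356/101 + 32 = -28124/101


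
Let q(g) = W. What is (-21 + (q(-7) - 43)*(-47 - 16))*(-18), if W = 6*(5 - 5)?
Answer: -48384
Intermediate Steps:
W = 0 (W = 6*0 = 0)
q(g) = 0
(-21 + (q(-7) - 43)*(-47 - 16))*(-18) = (-21 + (0 - 43)*(-47 - 16))*(-18) = (-21 - 43*(-63))*(-18) = (-21 + 2709)*(-18) = 2688*(-18) = -48384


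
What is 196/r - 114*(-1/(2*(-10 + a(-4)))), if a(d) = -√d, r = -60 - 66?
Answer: -3293/468 + 57*I/52 ≈ -7.0363 + 1.0962*I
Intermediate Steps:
r = -126
196/r - 114*(-1/(2*(-10 + a(-4)))) = 196/(-126) - 114*(-1/(2*(-10 - √(-4)))) = 196*(-1/126) - 114*(-1/(2*(-10 - 2*I))) = -14/9 - (285/52 - 57*I/52) = -14/9 - 114*(20 - 4*I)/416 = -14/9 - 57*(20 - 4*I)/208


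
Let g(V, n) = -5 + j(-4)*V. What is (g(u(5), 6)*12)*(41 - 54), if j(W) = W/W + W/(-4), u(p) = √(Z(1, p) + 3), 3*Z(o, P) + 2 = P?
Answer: 156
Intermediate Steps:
Z(o, P) = -⅔ + P/3
u(p) = √(7/3 + p/3) (u(p) = √((-⅔ + p/3) + 3) = √(7/3 + p/3))
j(W) = 1 - W/4 (j(W) = 1 + W*(-¼) = 1 - W/4)
g(V, n) = -5 + 2*V (g(V, n) = -5 + (1 - ¼*(-4))*V = -5 + (1 + 1)*V = -5 + 2*V)
(g(u(5), 6)*12)*(41 - 54) = ((-5 + 2*(√(21 + 3*5)/3))*12)*(41 - 54) = ((-5 + 2*(√(21 + 15)/3))*12)*(-13) = ((-5 + 2*(√36/3))*12)*(-13) = ((-5 + 2*((⅓)*6))*12)*(-13) = ((-5 + 2*2)*12)*(-13) = ((-5 + 4)*12)*(-13) = -1*12*(-13) = -12*(-13) = 156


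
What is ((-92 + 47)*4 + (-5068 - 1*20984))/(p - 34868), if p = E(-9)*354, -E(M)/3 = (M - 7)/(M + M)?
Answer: 6558/8953 ≈ 0.73249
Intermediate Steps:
E(M) = -3*(-7 + M)/(2*M) (E(M) = -3*(M - 7)/(M + M) = -3*(-7 + M)/(2*M))
p = -944 (p = ((3/2)*(7 - 1*(-9))/(-9))*354 = ((3/2)*(-⅑)*(7 + 9))*354 = ((3/2)*(-⅑)*16)*354 = -8/3*354 = -944)
((-92 + 47)*4 + (-5068 - 1*20984))/(p - 34868) = ((-92 + 47)*4 + (-5068 - 1*20984))/(-944 - 34868) = (-45*4 + (-5068 - 20984))/(-35812) = (-180 - 26052)*(-1/35812) = -26232*(-1/35812) = 6558/8953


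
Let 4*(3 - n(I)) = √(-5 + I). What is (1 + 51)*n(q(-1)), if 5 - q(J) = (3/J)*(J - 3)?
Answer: 156 - 26*I*√3 ≈ 156.0 - 45.033*I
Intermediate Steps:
q(J) = 5 - 3*(-3 + J)/J (q(J) = 5 - 3/J*(J - 3) = 5 - 3/J*(-3 + J) = 5 - 3*(-3 + J)/J)
n(I) = 3 - √(-5 + I)/4
(1 + 51)*n(q(-1)) = (1 + 51)*(3 - √(-5 + (2 + 9/(-1)))/4) = 52*(3 - √(-5 + (2 + 9*(-1)))/4) = 52*(3 - √(-5 + (2 - 9))/4) = 52*(3 - √(-5 - 7)/4) = 52*(3 - I*√3/2) = 156 - 26*I*√3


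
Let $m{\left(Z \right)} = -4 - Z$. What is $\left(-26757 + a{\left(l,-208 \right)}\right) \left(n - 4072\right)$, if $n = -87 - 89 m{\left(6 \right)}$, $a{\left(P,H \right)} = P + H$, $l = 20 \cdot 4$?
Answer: $87887065$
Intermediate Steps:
$l = 80$
$a{\left(P,H \right)} = H + P$
$n = 803$ ($n = -87 - 89 \left(-4 - 6\right) = -87 - -890 = -87 + 890 = 803$)
$\left(-26757 + a{\left(l,-208 \right)}\right) \left(n - 4072\right) = \left(-26757 + \left(-208 + 80\right)\right) \left(803 - 4072\right) = \left(-26757 - 128\right) \left(-3269\right) = \left(-26885\right) \left(-3269\right) = 87887065$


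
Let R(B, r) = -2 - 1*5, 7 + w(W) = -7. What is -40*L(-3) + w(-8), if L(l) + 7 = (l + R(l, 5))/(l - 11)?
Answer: 1662/7 ≈ 237.43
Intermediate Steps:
w(W) = -14 (w(W) = -7 - 7 = -14)
R(B, r) = -7 (R(B, r) = -2 - 5 = -7)
L(l) = -7 + (-7 + l)/(-11 + l) (L(l) = -7 + (l - 7)/(l - 11) = -7 + (-7 + l)/(-11 + l))
-40*L(-3) + w(-8) = -80*(35 - 3*(-3))/(-11 - 3) - 14 = -80*(35 + 9)/(-14) - 14 = -80*(-1)*44/14 - 14 = -40*(-44/7) - 14 = 1760/7 - 14 = 1662/7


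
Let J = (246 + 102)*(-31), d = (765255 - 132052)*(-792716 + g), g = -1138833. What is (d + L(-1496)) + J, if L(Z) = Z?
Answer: -1223062633731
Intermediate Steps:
d = -1223062621447 (d = (765255 - 132052)*(-792716 - 1138833) = 633203*(-1931549) = -1223062621447)
J = -10788 (J = 348*(-31) = -10788)
(d + L(-1496)) + J = (-1223062621447 - 1496) - 10788 = -1223062622943 - 10788 = -1223062633731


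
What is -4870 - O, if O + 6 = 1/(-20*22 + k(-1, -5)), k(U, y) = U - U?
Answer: -2140159/440 ≈ -4864.0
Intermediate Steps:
k(U, y) = 0
O = -2641/440 (O = -6 + 1/(-20*22 + 0) = -6 + 1/(-440 + 0) = -6 + 1/(-440) = -6 - 1/440 = -2641/440 ≈ -6.0023)
-4870 - O = -4870 - 1*(-2641/440) = -4870 + 2641/440 = -2140159/440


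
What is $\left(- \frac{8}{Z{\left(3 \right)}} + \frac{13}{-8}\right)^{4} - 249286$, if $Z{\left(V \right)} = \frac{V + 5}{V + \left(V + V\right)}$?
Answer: $- \frac{968874831}{4096} \approx -2.3654 \cdot 10^{5}$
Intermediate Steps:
$Z{\left(V \right)} = \frac{5 + V}{3 V}$ ($Z{\left(V \right)} = \frac{5 + V}{V + 2 V} = \frac{5 + V}{3 V}$)
$\left(- \frac{8}{Z{\left(3 \right)}} + \frac{13}{-8}\right)^{4} - 249286 = \left(- \frac{8}{\frac{1}{3} \cdot \frac{1}{3} \left(5 + 3\right)} + \frac{13}{-8}\right)^{4} - 249286 = \left(- \frac{8}{\frac{1}{3} \cdot \frac{1}{3} \cdot 8} + 13 \left(- \frac{1}{8}\right)\right)^{4} - 249286 = \left(- \frac{8}{\frac{8}{9}} - \frac{13}{8}\right)^{4} - 249286 = \left(\left(-8\right) \frac{9}{8} - \frac{13}{8}\right)^{4} - 249286 = \left(-9 - \frac{13}{8}\right)^{4} - 249286 = \left(- \frac{85}{8}\right)^{4} - 249286 = \frac{52200625}{4096} - 249286 = - \frac{968874831}{4096}$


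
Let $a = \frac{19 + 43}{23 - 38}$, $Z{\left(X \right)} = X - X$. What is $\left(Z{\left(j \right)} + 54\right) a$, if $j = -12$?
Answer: $- \frac{1116}{5} \approx -223.2$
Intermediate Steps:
$Z{\left(X \right)} = 0$
$a = - \frac{62}{15}$ ($a = \frac{62}{-15} = 62 \left(- \frac{1}{15}\right) = - \frac{62}{15} \approx -4.1333$)
$\left(Z{\left(j \right)} + 54\right) a = \left(0 + 54\right) \left(- \frac{62}{15}\right) = 54 \left(- \frac{62}{15}\right) = - \frac{1116}{5}$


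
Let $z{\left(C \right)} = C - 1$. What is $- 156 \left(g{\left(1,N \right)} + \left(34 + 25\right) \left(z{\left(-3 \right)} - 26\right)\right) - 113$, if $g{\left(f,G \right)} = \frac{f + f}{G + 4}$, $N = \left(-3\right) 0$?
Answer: $275929$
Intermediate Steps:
$N = 0$
$g{\left(f,G \right)} = \frac{2 f}{4 + G}$
$z{\left(C \right)} = -1 + C$
$- 156 \left(g{\left(1,N \right)} + \left(34 + 25\right) \left(z{\left(-3 \right)} - 26\right)\right) - 113 = - 156 \left(2 \cdot 1 \frac{1}{4 + 0} + \left(34 + 25\right) \left(\left(-1 - 3\right) - 26\right)\right) - 113 = - 156 \left(2 \cdot 1 \cdot \frac{1}{4} + 59 \left(-4 - 26\right)\right) - 113 = - 156 \left(2 \cdot 1 \cdot \frac{1}{4} + 59 \left(-30\right)\right) - 113 = - 156 \left(\frac{1}{2} - 1770\right) - 113 = \left(-156\right) \left(- \frac{3539}{2}\right) - 113 = 276042 - 113 = 275929$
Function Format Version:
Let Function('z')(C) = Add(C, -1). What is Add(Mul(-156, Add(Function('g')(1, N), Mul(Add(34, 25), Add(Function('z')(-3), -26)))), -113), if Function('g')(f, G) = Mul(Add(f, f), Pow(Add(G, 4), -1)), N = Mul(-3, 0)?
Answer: 275929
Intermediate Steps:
N = 0
Function('g')(f, G) = Mul(2, f, Pow(Add(4, G), -1)) (Function('g')(f, G) = Mul(Mul(2, f), Pow(Add(4, G), -1)) = Mul(2, f, Pow(Add(4, G), -1)))
Function('z')(C) = Add(-1, C)
Add(Mul(-156, Add(Function('g')(1, N), Mul(Add(34, 25), Add(Function('z')(-3), -26)))), -113) = Add(Mul(-156, Add(Mul(2, 1, Pow(Add(4, 0), -1)), Mul(Add(34, 25), Add(Add(-1, -3), -26)))), -113) = Add(Mul(-156, Add(Mul(2, 1, Pow(4, -1)), Mul(59, Add(-4, -26)))), -113) = Add(Mul(-156, Add(Mul(2, 1, Rational(1, 4)), Mul(59, -30))), -113) = Add(Mul(-156, Add(Rational(1, 2), -1770)), -113) = Add(Mul(-156, Rational(-3539, 2)), -113) = Add(276042, -113) = 275929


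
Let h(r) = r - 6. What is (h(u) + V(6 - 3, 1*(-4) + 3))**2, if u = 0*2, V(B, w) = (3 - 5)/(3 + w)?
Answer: 49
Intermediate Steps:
V(B, w) = -2/(3 + w)
u = 0
h(r) = -6 + r
(h(u) + V(6 - 3, 1*(-4) + 3))**2 = ((-6 + 0) - 2/(3 + (1*(-4) + 3)))**2 = (-6 - 2/(3 + (-4 + 3)))**2 = (-6 - 2/(3 - 1))**2 = (-6 - 2/2)**2 = (-6 - 2*1/2)**2 = (-6 - 1)**2 = (-7)**2 = 49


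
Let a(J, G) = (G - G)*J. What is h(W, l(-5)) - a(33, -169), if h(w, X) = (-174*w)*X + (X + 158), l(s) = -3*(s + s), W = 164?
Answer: -855892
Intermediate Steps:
a(J, G) = 0 (a(J, G) = 0*J = 0)
l(s) = -6*s
h(w, X) = 158 + X - 174*X*w (h(w, X) = -174*X*w + (158 + X) = 158 + X - 174*X*w)
h(W, l(-5)) - a(33, -169) = (158 - 6*(-5) - 174*(-6*(-5))*164) - 1*0 = (158 + 30 - 174*30*164) + 0 = (158 + 30 - 856080) + 0 = -855892 + 0 = -855892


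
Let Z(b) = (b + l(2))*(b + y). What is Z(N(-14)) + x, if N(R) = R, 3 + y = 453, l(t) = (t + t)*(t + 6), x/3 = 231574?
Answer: 702570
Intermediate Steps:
x = 694722 (x = 3*231574 = 694722)
l(t) = 2*t*(6 + t) (l(t) = (2*t)*(6 + t) = 2*t*(6 + t))
y = 450 (y = -3 + 453 = 450)
Z(b) = (32 + b)*(450 + b) (Z(b) = (b + 2*2*(6 + 2))*(b + 450) = (b + 2*2*8)*(450 + b) = (b + 32)*(450 + b) = (32 + b)*(450 + b))
Z(N(-14)) + x = (14400 + (-14)² + 482*(-14)) + 694722 = (14400 + 196 - 6748) + 694722 = 7848 + 694722 = 702570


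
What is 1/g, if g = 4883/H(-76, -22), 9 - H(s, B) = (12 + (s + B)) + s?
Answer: 9/257 ≈ 0.035019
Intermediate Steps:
H(s, B) = -3 - B - 2*s (H(s, B) = 9 - ((12 + (s + B)) + s) = 9 - ((12 + (B + s)) + s) = 9 - ((12 + B + s) + s) = 9 - (12 + B + 2*s) = 9 + (-12 - B - 2*s) = -3 - B - 2*s)
g = 257/9 (g = 4883/(-3 - 1*(-22) - 2*(-76)) = 4883/(-3 + 22 + 152) = 4883/171 = 4883*(1/171) = 257/9 ≈ 28.556)
1/g = 1/(257/9) = 9/257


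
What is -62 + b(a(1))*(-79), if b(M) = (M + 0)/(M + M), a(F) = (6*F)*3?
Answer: -203/2 ≈ -101.50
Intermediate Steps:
a(F) = 18*F
b(M) = ½ (b(M) = M/((2*M)) = M*(1/(2*M)) = ½)
-62 + b(a(1))*(-79) = -62 + (½)*(-79) = -62 - 79/2 = -203/2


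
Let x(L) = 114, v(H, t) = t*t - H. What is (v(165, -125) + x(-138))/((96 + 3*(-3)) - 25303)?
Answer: -7787/12608 ≈ -0.61762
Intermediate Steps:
v(H, t) = t² - H
(v(165, -125) + x(-138))/((96 + 3*(-3)) - 25303) = (((-125)² - 1*165) + 114)/((96 + 3*(-3)) - 25303) = ((15625 - 165) + 114)/((96 - 9) - 25303) = (15460 + 114)/(87 - 25303) = 15574/(-25216) = 15574*(-1/25216) = -7787/12608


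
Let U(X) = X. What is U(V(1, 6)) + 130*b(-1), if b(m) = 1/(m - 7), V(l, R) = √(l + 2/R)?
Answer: -65/4 + 2*√3/3 ≈ -15.095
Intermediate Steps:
b(m) = 1/(-7 + m)
U(V(1, 6)) + 130*b(-1) = √(1 + 2/6) + 130/(-7 - 1) = √(1 + 2*(⅙)) + 130/(-8) = √(1 + ⅓) + 130*(-⅛) = √(4/3) - 65/4 = 2*√3/3 - 65/4 = -65/4 + 2*√3/3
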